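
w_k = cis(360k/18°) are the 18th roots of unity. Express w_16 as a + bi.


Angle = 360*16/18 = 320°
a = cos(320°) = 0.7660
b = sin(320°) = -0.6428

0.7660 - 0.6428i


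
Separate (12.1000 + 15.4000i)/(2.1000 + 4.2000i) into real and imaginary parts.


Multiply by conjugate: (12.1000 + 15.4000i)(2.1000 - 4.2000i) / (2.1^2 + 4.2^2)
Numerator real = 12.1*2.1 + 15.4*4.2 = 90.09
Numerator imag = 15.4*2.1 - 12.1*4.2 = -18.48
Denominator = 22.05
Re(z) = 90.09/22.05 = 4.0857
Im(z) = -18.48/22.05 = -0.8381

Re(z) = 4.0857, Im(z) = -0.8381


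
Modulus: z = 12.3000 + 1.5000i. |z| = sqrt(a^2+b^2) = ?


|z| = sqrt(12.3^2 + 1.5^2) = sqrt(151.29 + 2.25) = sqrt(153.54) = 12.3911

|z| = 12.3911


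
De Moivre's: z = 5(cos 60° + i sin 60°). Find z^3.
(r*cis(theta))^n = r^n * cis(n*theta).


r^3 = 5^3 = 125
n*theta = 3*60° = 180° = 180° (mod 360)
a = 125*cos(180°) = -125.0000
b = 125*sin(180°) = 0

125 cis(180°) = -125.0000 + 0i


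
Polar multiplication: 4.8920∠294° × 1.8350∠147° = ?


r = 4.8920 * 1.8350 = 8.9768
theta = 294° + 147° = 441° = 81° (mod 360)

8.9768 cis(81°)


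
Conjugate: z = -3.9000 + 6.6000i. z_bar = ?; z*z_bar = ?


z_bar = -3.9000 - 6.6000i
z*z_bar = (-3.9)^2 + 6.6^2 = 15.21 + 43.56 = 58.77

z_bar = -3.9000 - 6.6000i, z*z_bar = 58.77


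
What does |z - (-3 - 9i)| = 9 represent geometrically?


|z - z0| = r is a circle with center z0 and radius r.
Center = (-3, -9), radius = 9

Circle with center (-3, -9) and radius 9


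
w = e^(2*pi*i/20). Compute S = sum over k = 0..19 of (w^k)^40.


The roots are w_k = w^k with w = e^(2*pi*i/20), and (w^k)^40 = (w^40)^k.
So S = 1 + u + u^2 + ... + u^(19) with u = w^40.
40 = 2*20 + 0, so 40 is a multiple of 20 and u = (w^20)^2 = 1.
Every one of the 20 terms equals 1: S = 20

S = 20


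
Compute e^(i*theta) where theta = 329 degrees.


cos(329°) = 0.8572
sin(329°) = -0.5150

e^(i*329°) = 0.8572 - 0.5150i


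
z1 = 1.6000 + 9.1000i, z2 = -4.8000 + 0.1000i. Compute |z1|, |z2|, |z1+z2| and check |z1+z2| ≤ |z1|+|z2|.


|z1| = sqrt(1.6^2 + 9.1^2) = sqrt(85.37) = 9.2396
|z2| = sqrt((-4.8)^2 + 0.1^2) = sqrt(23.05) = 4.8010
z1+z2 = -3.2000 + 9.2000i
|z1+z2| = sqrt(94.88) = 9.7406
|z1|+|z2| = 9.2396 + 4.8010 = 14.0406

|z1+z2| = 9.7406 ≤ |z1|+|z2| = 14.0406 (verified)


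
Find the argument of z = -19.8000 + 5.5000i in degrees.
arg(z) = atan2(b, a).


Re = -19.8, Im = 5.5
arg = atan2(5.5, -19.8) = 164.4759 degrees

arg(z) = 164.4759 degrees


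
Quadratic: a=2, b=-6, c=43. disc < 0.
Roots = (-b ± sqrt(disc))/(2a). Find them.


disc = (-6)^2 - 4*2*43 = 36 - 344 = -308
sqrt(|disc|) = sqrt(308) = 17.5499
Real part = 6/(2*2) = 1.5000
Imag part = 17.5499/(2*2) = 4.3875

1.5000 ± 4.3875i


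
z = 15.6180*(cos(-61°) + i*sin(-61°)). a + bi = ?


a = 15.6180*cos(-61°) = 15.6180*0.48481 = 7.5718
b = 15.6180*sin(-61°) = 15.6180*(-0.87462) = -13.6598

7.5718 - 13.6598i


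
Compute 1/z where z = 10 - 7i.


|z|^2 = 100+49 = 149
1/z = (10 + 7i)/149

1/z = 0.0671 + 0.0470i


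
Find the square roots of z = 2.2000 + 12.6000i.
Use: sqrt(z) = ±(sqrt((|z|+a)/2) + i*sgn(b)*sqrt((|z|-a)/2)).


|z| = sqrt(4.84+158.76) = 12.7906
sqrt((|z|+a)/2) = sqrt((12.7906+2.2)/2) = sqrt(7.4953) = 2.7378
sqrt((|z|-a)/2) = sqrt((12.7906-2.2)/2) = sqrt(5.2953) = 2.3012

±(2.7378 + 2.3012i) i.e. 2.7378 + 2.3012i and -2.7378 - 2.3012i


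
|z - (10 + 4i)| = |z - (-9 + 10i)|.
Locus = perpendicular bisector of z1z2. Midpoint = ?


Equal distances means the locus is the perpendicular bisector of z1 and z2.
Midpoint = ((10+(-9))/2, (4+10)/2) = (0.5000, 7.0000)

Perpendicular bisector through (0.5000, 7.0000)


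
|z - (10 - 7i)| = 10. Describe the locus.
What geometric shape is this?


|z - z0| = r is a circle with center z0 and radius r.
Center = (10, -7), radius = 10

Circle with center (10, -7) and radius 10


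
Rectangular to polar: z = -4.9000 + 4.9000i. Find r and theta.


r = sqrt(24.01+24.01) = sqrt(48.02) = 6.9296
theta = atan2(4.9, -4.9) = 135.0000 degrees

r = 6.9296, theta = 135.0000 degrees


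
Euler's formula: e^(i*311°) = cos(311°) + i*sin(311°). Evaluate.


cos(311°) = 0.6561
sin(311°) = -0.7547

e^(i*311°) = 0.6561 - 0.7547i


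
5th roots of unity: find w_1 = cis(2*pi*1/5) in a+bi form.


Angle = 360*1/5 = 72°
a = cos(72°) = 0.3090
b = sin(72°) = 0.9511

0.3090 + 0.9511i


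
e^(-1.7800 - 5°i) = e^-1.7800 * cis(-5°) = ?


e^-1.7800 = 0.1686
cos(-5°) = 0.9962
sin(-5°) = -0.0872
Real = 0.1686*0.9962 = 0.1680
Imag = 0.1686*(-0.0872) = -0.0147

0.1680 - 0.0147i


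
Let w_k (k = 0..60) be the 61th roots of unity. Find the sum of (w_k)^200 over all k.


The roots are w_k = w^k with w = e^(2*pi*i/61), and (w^k)^200 = (w^200)^k.
So S = 1 + u + u^2 + ... + u^(60) with u = w^200.
200 = 3*61 + 17, so 200 is not a multiple of 61: u = (w^61)^3 * w^17 = w^17 ≠ 1 (w is a primitive 61th root), while u^61 = (w^61)^200 = 1.
Geometric series: S = (1 - u^61)/(1 - u) = (1 - 1)/(1 - u) = 0

S = 0


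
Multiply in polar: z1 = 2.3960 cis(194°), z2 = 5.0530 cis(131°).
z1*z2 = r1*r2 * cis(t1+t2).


r = 2.3960 * 5.0530 = 12.1070
theta = 194° + 131° = 325° = 325° (mod 360)

12.1070 cis(325°)


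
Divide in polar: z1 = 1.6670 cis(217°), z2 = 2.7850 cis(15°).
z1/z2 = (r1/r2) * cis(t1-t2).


r = 1.6670 / 2.7850 = 0.5986
theta = 217° - 15° = 202° = 202° (mod 360)

0.5986 cis(202°)


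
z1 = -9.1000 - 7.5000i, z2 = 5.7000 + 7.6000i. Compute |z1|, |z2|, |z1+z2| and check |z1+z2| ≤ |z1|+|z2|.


|z1| = sqrt((-9.1)^2 + (-7.5)^2) = sqrt(139.06) = 11.7924
|z2| = sqrt(5.7^2 + 7.6^2) = sqrt(90.25) = 9.5000
z1+z2 = -3.4000 + 0.1000i
|z1+z2| = sqrt(11.57) = 3.4015
|z1|+|z2| = 11.7924 + 9.5000 = 21.2924

|z1+z2| = 3.4015 ≤ |z1|+|z2| = 21.2924 (verified)


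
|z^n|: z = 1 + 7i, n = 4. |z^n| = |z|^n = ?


|z| = sqrt(1+49) = sqrt(50) = 7.0711
|z^4| = |z|^4 = (sqrt(50))^4 = 50^2 = 2500

|z^4| = 2500


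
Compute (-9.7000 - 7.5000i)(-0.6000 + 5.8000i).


Real = -9.7*(-0.6) - (-7.5)*5.8 = 5.82 - (-43.5) = 49.32
Imag = -9.7*5.8 - (0.6)*(-7.5) = -56.26 + 4.5 = -51.76

49.3200 - 51.7600i


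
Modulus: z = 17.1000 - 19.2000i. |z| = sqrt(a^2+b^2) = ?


|z| = sqrt(17.1^2 + (-19.2)^2) = sqrt(292.41 + 368.64) = sqrt(661.05) = 25.7109

|z| = 25.7109


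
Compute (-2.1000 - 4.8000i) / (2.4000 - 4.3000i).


Conjugate of z2 = 2.4000 + 4.3000i
Numerator: (-2.1000 - 4.8000i)(2.4000 + 4.3000i) = 15.6000 - 20.5500i
Denominator: 2.4^2 + (-4.3)^2 = 24.25
Result = (15.6000 - 20.5500i)/24.25

0.6433 - 0.8474i


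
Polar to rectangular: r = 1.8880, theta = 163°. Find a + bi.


a = 1.8880*cos(163°) = 1.8880*(-0.9563) = -1.8055
b = 1.8880*sin(163°) = 1.8880*0.29237 = 0.5520

-1.8055 + 0.5520i


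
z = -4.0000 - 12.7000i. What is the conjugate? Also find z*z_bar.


z_bar = -4.0000 + 12.7000i
z*z_bar = (-4)^2 + (-12.7)^2 = 16 + 161.29 = 177.29

z_bar = -4.0000 + 12.7000i, z*z_bar = 177.29


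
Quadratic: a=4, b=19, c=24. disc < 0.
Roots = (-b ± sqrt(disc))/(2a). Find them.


disc = 19^2 - 4*4*24 = 361 - 384 = -23
sqrt(|disc|) = sqrt(23) = 4.7958
Real part = -19/(2*4) = -2.3750
Imag part = 4.7958/(2*4) = 0.5995

-2.3750 ± 0.5995i


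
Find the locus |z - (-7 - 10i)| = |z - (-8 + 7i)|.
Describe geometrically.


Equal distances means the locus is the perpendicular bisector of z1 and z2.
Midpoint = ((-7+(-8))/2, (-10+7)/2) = (-7.5000, -1.5000)

Perpendicular bisector through (-7.5000, -1.5000)


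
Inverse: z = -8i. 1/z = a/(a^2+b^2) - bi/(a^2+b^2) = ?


|z|^2 = 0+64 = 64
1/z = (0 + 8i)/64

1/z = 0 + 0.1250i


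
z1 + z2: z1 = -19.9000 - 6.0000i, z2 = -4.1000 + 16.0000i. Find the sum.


Real: -19.9 - 4.1 = -24
Imag: -6 + 16 = 10

-24.0000 + 10.0000i


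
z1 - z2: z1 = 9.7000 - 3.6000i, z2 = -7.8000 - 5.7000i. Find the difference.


Real: 9.7 + 7.8 = 17.5
Imag: -3.6 + 5.7 = 2.1

17.5000 + 2.1000i


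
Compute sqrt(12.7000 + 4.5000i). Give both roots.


|z| = sqrt(161.29+20.25) = 13.4737
sqrt((|z|+a)/2) = sqrt((13.4737+12.7)/2) = sqrt(13.0868) = 3.6176
sqrt((|z|-a)/2) = sqrt((13.4737-12.7)/2) = sqrt(0.3868) = 0.6220

±(3.6176 + 0.6220i) i.e. 3.6176 + 0.6220i and -3.6176 - 0.6220i


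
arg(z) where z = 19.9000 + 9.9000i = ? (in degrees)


Re = 19.9, Im = 9.9
arg = atan2(9.9, 19.9) = 26.4498 degrees

arg(z) = 26.4498 degrees


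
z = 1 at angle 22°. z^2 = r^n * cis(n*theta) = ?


r^2 = 1^2 = 1
n*theta = 2*22° = 44° = 44° (mod 360)
a = 1*cos(44°) = 0.7193
b = 1*sin(44°) = 0.6947

1 cis(44°) = 0.7193 + 0.6947i


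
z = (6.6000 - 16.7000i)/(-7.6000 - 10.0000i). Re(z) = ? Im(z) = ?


Multiply by conjugate: (6.6000 - 16.7000i)(-7.6000 + 10.0000i) / ((-7.6)^2 + (-10)^2)
Numerator real = 6.6*(-7.6) - (16.7)*(-10) = 116.84
Numerator imag = -16.7*(-7.6) - 6.6*(-10) = 192.92
Denominator = 157.76
Re(z) = 116.84/157.76 = 0.7406
Im(z) = 192.92/157.76 = 1.2229

Re(z) = 0.7406, Im(z) = 1.2229


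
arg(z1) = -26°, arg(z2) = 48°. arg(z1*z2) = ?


arg(z1*z2) = -26° + 48° = 22°
Normalized to (-180°, 180°]: 22°

22°


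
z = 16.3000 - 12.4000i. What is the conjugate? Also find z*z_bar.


z_bar = 16.3000 + 12.4000i
z*z_bar = 16.3^2 + (-12.4)^2 = 265.69 + 153.76 = 419.45

z_bar = 16.3000 + 12.4000i, z*z_bar = 419.45


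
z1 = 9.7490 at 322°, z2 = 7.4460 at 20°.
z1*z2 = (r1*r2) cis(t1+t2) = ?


r = 9.7490 * 7.4460 = 72.5911
theta = 322° + 20° = 342° = 342° (mod 360)

72.5911 cis(342°)


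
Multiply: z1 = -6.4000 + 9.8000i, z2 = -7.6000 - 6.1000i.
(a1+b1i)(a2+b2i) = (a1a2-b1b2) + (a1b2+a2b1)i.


Real = -6.4*(-7.6) - 9.8*(-6.1) = 48.64 - (-59.78) = 108.42
Imag = -6.4*(-6.1) - (7.6)*9.8 = 39.04 - (74.48) = -35.44

108.4200 - 35.4400i


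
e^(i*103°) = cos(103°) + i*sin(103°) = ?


cos(103°) = -0.2250
sin(103°) = 0.9744

e^(i*103°) = -0.2250 + 0.9744i


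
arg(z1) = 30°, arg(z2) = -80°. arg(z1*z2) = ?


arg(z1*z2) = 30° - 80° = -50°
Normalized to (-180°, 180°]: -50°

-50°


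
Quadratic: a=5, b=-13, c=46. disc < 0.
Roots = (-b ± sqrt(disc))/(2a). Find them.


disc = (-13)^2 - 4*5*46 = 169 - 920 = -751
sqrt(|disc|) = sqrt(751) = 27.4044
Real part = 13/(2*5) = 1.3000
Imag part = 27.4044/(2*5) = 2.7404

1.3000 ± 2.7404i


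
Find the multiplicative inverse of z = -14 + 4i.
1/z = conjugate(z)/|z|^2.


|z|^2 = 196+16 = 212
1/z = (-14 - 4i)/212

1/z = -0.0660 - 0.0189i


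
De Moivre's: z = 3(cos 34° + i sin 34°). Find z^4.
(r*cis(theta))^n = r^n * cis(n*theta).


r^4 = 3^4 = 81
n*theta = 4*34° = 136° = 136° (mod 360)
a = 81*cos(136°) = -58.2665
b = 81*sin(136°) = 56.2673

81 cis(136°) = -58.2665 + 56.2673i


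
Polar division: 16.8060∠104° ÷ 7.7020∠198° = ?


r = 16.8060 / 7.7020 = 2.1820
theta = 104° - 198° = -94° = 266° (mod 360)

2.1820 cis(266°)


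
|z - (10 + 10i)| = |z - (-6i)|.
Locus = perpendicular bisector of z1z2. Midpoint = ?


Equal distances means the locus is the perpendicular bisector of z1 and z2.
Midpoint = ((10+0)/2, (10+(-6))/2) = (5.0000, 2.0000)

Perpendicular bisector through (5.0000, 2.0000)


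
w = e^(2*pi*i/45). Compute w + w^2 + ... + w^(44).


With w = e^(2*pi*i/45), all 45 of the 45th roots of unity w^0 = 1, w, ..., w^(44) sum to 0: 1 + w + ... + w^(44) = (1 - w^45)/(1 - w) = 0 since w^45 = 1, w ≠ 1.
Removing the root 1: w + w^2 + ... + w^(44) = 0 - 1 = -1

Sum = -1


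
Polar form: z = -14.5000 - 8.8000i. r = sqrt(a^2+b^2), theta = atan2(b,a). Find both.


r = sqrt(210.25+77.44) = sqrt(287.69) = 16.9614
theta = atan2(-8.8, -14.5) = -148.7466 degrees

r = 16.9614, theta = -148.7466 degrees


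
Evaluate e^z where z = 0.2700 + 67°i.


e^0.2700 = 1.30996
cos(67°) = 0.3907
sin(67°) = 0.9205
Real = 1.30996*0.3907 = 0.5118
Imag = 1.30996*0.9205 = 1.2058

0.5118 + 1.2058i


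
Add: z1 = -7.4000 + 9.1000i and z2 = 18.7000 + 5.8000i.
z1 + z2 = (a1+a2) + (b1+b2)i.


Real: -7.4 + 18.7 = 11.3
Imag: 9.1 + 5.8 = 14.9

11.3000 + 14.9000i


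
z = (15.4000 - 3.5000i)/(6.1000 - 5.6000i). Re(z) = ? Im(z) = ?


Multiply by conjugate: (15.4000 - 3.5000i)(6.1000 + 5.6000i) / (6.1^2 + (-5.6)^2)
Numerator real = 15.4*6.1 - (3.5)*(-5.6) = 113.54
Numerator imag = -3.5*6.1 - 15.4*(-5.6) = 64.89
Denominator = 68.57
Re(z) = 113.54/68.57 = 1.6558
Im(z) = 64.89/68.57 = 0.9463

Re(z) = 1.6558, Im(z) = 0.9463


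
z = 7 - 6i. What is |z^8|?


|z| = sqrt(49+36) = sqrt(85) = 9.2195
|z^8| = |z|^8 = (sqrt(85))^8 = 85^4 = 52200625

|z^8| = 52200625


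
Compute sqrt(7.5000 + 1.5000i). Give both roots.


|z| = sqrt(56.25+2.25) = 7.6485
sqrt((|z|+a)/2) = sqrt((7.6485+7.5)/2) = sqrt(7.5743) = 2.7521
sqrt((|z|-a)/2) = sqrt((7.6485-7.5)/2) = sqrt(0.0743) = 0.2725

±(2.7521 + 0.2725i) i.e. 2.7521 + 0.2725i and -2.7521 - 0.2725i


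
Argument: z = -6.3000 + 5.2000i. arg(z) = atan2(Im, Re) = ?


Re = -6.3, Im = 5.2
arg = atan2(5.2, -6.3) = 140.4638 degrees

arg(z) = 140.4638 degrees


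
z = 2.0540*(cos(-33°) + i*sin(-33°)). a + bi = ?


a = 2.0540*cos(-33°) = 2.0540*0.83867 = 1.7226
b = 2.0540*sin(-33°) = 2.0540*(-0.54464) = -1.1187

1.7226 - 1.1187i


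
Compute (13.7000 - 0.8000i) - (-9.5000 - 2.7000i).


Real: 13.7 + 9.5 = 23.2
Imag: -0.8 + 2.7 = 1.9

23.2000 + 1.9000i


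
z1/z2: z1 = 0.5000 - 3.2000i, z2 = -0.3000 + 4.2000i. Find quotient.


Conjugate of z2 = -0.3000 - 4.2000i
Numerator: (0.5000 - 3.2000i)(-0.3000 - 4.2000i) = -13.5900 - 1.1400i
Denominator: (-0.3)^2 + 4.2^2 = 17.73
Result = (-13.5900 - 1.1400i)/17.73

-0.7665 - 0.0643i


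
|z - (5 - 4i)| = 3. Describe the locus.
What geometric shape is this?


|z - z0| = r is a circle with center z0 and radius r.
Center = (5, -4), radius = 3

Circle with center (5, -4) and radius 3


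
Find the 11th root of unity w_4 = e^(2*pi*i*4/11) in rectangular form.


Angle = 360*4/11 = 130.9091°
a = cos(130.9091°) = -0.6549
b = sin(130.9091°) = 0.7557

-0.6549 + 0.7557i


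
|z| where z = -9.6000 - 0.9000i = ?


|z| = sqrt((-9.6)^2 + (-0.9)^2) = sqrt(92.16 + 0.81) = sqrt(92.97) = 9.6421

|z| = 9.6421


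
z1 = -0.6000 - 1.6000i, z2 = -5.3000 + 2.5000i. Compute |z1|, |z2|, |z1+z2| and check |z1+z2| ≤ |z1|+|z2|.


|z1| = sqrt((-0.6)^2 + (-1.6)^2) = sqrt(2.92) = 1.7088
|z2| = sqrt((-5.3)^2 + 2.5^2) = sqrt(34.34) = 5.8600
z1+z2 = -5.9000 + 0.9000i
|z1+z2| = sqrt(35.62) = 5.9682
|z1|+|z2| = 1.7088 + 5.8600 = 7.5688

|z1+z2| = 5.9682 ≤ |z1|+|z2| = 7.5688 (verified)


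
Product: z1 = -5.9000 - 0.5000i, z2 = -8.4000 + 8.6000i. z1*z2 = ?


Real = -5.9*(-8.4) - (-0.5)*8.6 = 49.56 - (-4.3) = 53.86
Imag = -5.9*8.6 - (8.4)*(-0.5) = -50.74 + 4.2 = -46.54

53.8600 - 46.5400i


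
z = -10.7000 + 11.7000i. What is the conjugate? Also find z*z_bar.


z_bar = -10.7000 - 11.7000i
z*z_bar = (-10.7)^2 + 11.7^2 = 114.49 + 136.89 = 251.38

z_bar = -10.7000 - 11.7000i, z*z_bar = 251.38


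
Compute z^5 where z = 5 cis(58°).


r^5 = 5^5 = 3125
n*theta = 5*58° = 290° = 290° (mod 360)
a = 3125*cos(290°) = 1068.8129
b = 3125*sin(290°) = -2936.5394

3125 cis(290°) = 1068.8129 - 2936.5394i


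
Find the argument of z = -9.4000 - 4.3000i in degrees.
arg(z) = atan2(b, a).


Re = -9.4, Im = -4.3
arg = atan2(-4.3, -9.4) = -155.4184 degrees

arg(z) = -155.4184 degrees


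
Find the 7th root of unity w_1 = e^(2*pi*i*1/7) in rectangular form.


Angle = 360*1/7 = 51.4286°
a = cos(51.4286°) = 0.6235
b = sin(51.4286°) = 0.7818

0.6235 + 0.7818i


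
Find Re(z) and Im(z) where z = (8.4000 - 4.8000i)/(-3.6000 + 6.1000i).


Multiply by conjugate: (8.4000 - 4.8000i)(-3.6000 - 6.1000i) / ((-3.6)^2 + 6.1^2)
Numerator real = 8.4*(-3.6) - (4.8)*6.1 = -59.52
Numerator imag = -4.8*(-3.6) - 8.4*6.1 = -33.96
Denominator = 50.17
Re(z) = -59.52/50.17 = -1.1864
Im(z) = -33.96/50.17 = -0.6769

Re(z) = -1.1864, Im(z) = -0.6769


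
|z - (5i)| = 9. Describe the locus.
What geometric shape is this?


|z - z0| = r is a circle with center z0 and radius r.
Center = (0, 5), radius = 9

Circle with center (0, 5) and radius 9


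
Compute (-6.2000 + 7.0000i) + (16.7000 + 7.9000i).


Real: -6.2 + 16.7 = 10.5
Imag: 7 + 7.9 = 14.9

10.5000 + 14.9000i


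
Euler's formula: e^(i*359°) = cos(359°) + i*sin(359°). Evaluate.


cos(359°) = 0.9998
sin(359°) = -0.0175

e^(i*359°) = 0.9998 - 0.0175i


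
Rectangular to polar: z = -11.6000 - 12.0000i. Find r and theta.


r = sqrt(134.56+144) = sqrt(278.56) = 16.6901
theta = atan2(-12, -11.6) = -134.0290 degrees

r = 16.6901, theta = -134.0290 degrees


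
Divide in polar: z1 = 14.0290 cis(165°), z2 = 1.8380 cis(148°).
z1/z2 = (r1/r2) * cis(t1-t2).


r = 14.0290 / 1.8380 = 7.6328
theta = 165° - 148° = 17° = 17° (mod 360)

7.6328 cis(17°)


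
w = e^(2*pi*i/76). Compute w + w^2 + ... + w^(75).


With w = e^(2*pi*i/76), all 76 of the 76th roots of unity w^0 = 1, w, ..., w^(75) sum to 0: 1 + w + ... + w^(75) = (1 - w^76)/(1 - w) = 0 since w^76 = 1, w ≠ 1.
Removing the root 1: w + w^2 + ... + w^(75) = 0 - 1 = -1

Sum = -1


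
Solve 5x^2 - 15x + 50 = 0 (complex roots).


disc = (-15)^2 - 4*5*50 = 225 - 1000 = -775
sqrt(|disc|) = sqrt(775) = 27.8388
Real part = 15/(2*5) = 1.5000
Imag part = 27.8388/(2*5) = 2.7839

1.5000 ± 2.7839i


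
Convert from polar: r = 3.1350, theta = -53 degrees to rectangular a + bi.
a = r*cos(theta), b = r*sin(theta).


a = 3.1350*cos(-53°) = 3.1350*0.60182 = 1.8867
b = 3.1350*sin(-53°) = 3.1350*(-0.79864) = -2.5037

1.8867 - 2.5037i


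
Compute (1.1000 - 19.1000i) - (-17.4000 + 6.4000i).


Real: 1.1 + 17.4 = 18.5
Imag: -19.1 - 6.4 = -25.5

18.5000 - 25.5000i


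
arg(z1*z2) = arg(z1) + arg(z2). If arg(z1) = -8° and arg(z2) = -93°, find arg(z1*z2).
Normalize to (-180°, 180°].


arg(z1*z2) = -8° - 93° = -101°
Normalized to (-180°, 180°]: -101°

-101°


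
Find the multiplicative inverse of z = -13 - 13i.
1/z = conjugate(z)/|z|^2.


|z|^2 = 169+169 = 338
1/z = (-13 + 13i)/338

1/z = -0.0385 + 0.0385i


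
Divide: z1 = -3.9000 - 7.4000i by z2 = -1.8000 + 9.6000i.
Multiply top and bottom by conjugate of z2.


Conjugate of z2 = -1.8000 - 9.6000i
Numerator: (-3.9000 - 7.4000i)(-1.8000 - 9.6000i) = -64.0200 + 50.7600i
Denominator: (-1.8)^2 + 9.6^2 = 95.4
Result = (-64.0200 + 50.7600i)/95.4

-0.6711 + 0.5321i


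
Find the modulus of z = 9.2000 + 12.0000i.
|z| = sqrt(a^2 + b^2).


|z| = sqrt(9.2^2 + 12^2) = sqrt(84.64 + 144) = sqrt(228.64) = 15.1208

|z| = 15.1208


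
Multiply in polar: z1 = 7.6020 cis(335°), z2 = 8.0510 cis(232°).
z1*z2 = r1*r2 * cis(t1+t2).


r = 7.6020 * 8.0510 = 61.2037
theta = 335° + 232° = 567° = 207° (mod 360)

61.2037 cis(207°)


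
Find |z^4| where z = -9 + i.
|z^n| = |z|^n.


|z| = sqrt(81+1) = sqrt(82) = 9.0554
|z^4| = |z|^4 = (sqrt(82))^4 = 82^2 = 6724

|z^4| = 6724


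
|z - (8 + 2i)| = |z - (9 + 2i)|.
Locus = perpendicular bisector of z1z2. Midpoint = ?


Equal distances means the locus is the perpendicular bisector of z1 and z2.
Midpoint = ((8+9)/2, (2+2)/2) = (8.5000, 2.0000)

Perpendicular bisector through (8.5000, 2.0000)


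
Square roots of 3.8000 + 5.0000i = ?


|z| = sqrt(14.44+25) = 6.2801
sqrt((|z|+a)/2) = sqrt((6.2801+3.8)/2) = sqrt(5.0401) = 2.2450
sqrt((|z|-a)/2) = sqrt((6.2801-3.8)/2) = sqrt(1.2401) = 1.1136

±(2.2450 + 1.1136i) i.e. 2.2450 + 1.1136i and -2.2450 - 1.1136i


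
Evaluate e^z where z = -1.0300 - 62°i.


e^-1.0300 = 0.3570
cos(-62°) = 0.4695
sin(-62°) = -0.8829
Real = 0.3570*0.4695 = 0.1676
Imag = 0.3570*(-0.8829) = -0.3152

0.1676 - 0.3152i


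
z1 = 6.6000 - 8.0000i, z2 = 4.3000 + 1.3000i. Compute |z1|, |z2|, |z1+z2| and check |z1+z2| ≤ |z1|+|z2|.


|z1| = sqrt(6.6^2 + (-8)^2) = sqrt(107.56) = 10.3711
|z2| = sqrt(4.3^2 + 1.3^2) = sqrt(20.18) = 4.4922
z1+z2 = 10.9000 - 6.7000i
|z1+z2| = sqrt(163.7) = 12.7945
|z1|+|z2| = 10.3711 + 4.4922 = 14.8633

|z1+z2| = 12.7945 ≤ |z1|+|z2| = 14.8633 (verified)


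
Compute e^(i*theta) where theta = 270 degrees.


cos(270°) = 0
sin(270°) = -1.0000

e^(i*270°) = 0 - 1.0000i


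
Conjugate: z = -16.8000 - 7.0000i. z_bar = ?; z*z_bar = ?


z_bar = -16.8000 + 7.0000i
z*z_bar = (-16.8)^2 + (-7)^2 = 282.24 + 49 = 331.24

z_bar = -16.8000 + 7.0000i, z*z_bar = 331.24


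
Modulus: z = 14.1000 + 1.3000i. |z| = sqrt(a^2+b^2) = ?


|z| = sqrt(14.1^2 + 1.3^2) = sqrt(198.81 + 1.69) = sqrt(200.5) = 14.1598

|z| = 14.1598


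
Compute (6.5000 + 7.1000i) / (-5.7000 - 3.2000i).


Conjugate of z2 = -5.7000 + 3.2000i
Numerator: (6.5000 + 7.1000i)(-5.7000 + 3.2000i) = -59.7700 - 19.6700i
Denominator: (-5.7)^2 + (-3.2)^2 = 42.73
Result = (-59.7700 - 19.6700i)/42.73

-1.3988 - 0.4603i


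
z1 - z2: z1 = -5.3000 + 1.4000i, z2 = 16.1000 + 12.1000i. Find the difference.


Real: -5.3 - 16.1 = -21.4
Imag: 1.4 - 12.1 = -10.7

-21.4000 - 10.7000i


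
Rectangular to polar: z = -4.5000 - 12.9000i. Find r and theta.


r = sqrt(20.25+166.41) = sqrt(186.66) = 13.6624
theta = atan2(-12.9, -4.5) = -109.2307 degrees

r = 13.6624, theta = -109.2307 degrees


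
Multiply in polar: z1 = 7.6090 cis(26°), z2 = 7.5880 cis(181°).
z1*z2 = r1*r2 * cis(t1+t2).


r = 7.6090 * 7.5880 = 57.7371
theta = 26° + 181° = 207° = 207° (mod 360)

57.7371 cis(207°)


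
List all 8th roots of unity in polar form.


The 8th roots of unity are cis(360k/8°) for k=0..7
Angle step = 360/8 = 45°
Primitive root: cis(45°)
Primitive root = 0.7071 + 0.7071i

8 roots at angles: 0°, 45°, 90°, 135°, 180°, 225°, 270°, 315°


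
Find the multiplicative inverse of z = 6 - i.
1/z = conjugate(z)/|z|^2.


|z|^2 = 36+1 = 37
1/z = (6 + 1i)/37

1/z = 0.1622 + 0.0270i


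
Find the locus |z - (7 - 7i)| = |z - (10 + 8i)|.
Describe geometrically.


Equal distances means the locus is the perpendicular bisector of z1 and z2.
Midpoint = ((7+10)/2, (-7+8)/2) = (8.5000, 0.5000)

Perpendicular bisector through (8.5000, 0.5000)


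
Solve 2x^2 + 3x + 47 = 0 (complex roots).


disc = 3^2 - 4*2*47 = 9 - 376 = -367
sqrt(|disc|) = sqrt(367) = 19.1572
Real part = -3/(2*2) = -0.7500
Imag part = 19.1572/(2*2) = 4.7893

-0.7500 ± 4.7893i


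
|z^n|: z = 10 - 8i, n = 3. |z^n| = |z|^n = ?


|z| = sqrt(100+64) = sqrt(164) = 12.8062
|z^3| = |z|^3 = (sqrt(164))^3 = 164*sqrt(164)

|z^3| = 164*sqrt(164) ≈ 2100.2247


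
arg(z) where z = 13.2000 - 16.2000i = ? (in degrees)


Re = 13.2, Im = -16.2
arg = atan2(-16.2, 13.2) = -50.8263 degrees

arg(z) = -50.8263 degrees


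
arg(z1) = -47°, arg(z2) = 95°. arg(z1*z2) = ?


arg(z1*z2) = -47° + 95° = 48°
Normalized to (-180°, 180°]: 48°

48°


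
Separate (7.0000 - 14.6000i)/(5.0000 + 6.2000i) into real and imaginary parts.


Multiply by conjugate: (7.0000 - 14.6000i)(5.0000 - 6.2000i) / (5^2 + 6.2^2)
Numerator real = 7*5 - (14.6)*6.2 = -55.52
Numerator imag = -14.6*5 - 7*6.2 = -116.4
Denominator = 63.44
Re(z) = -55.52/63.44 = -0.8752
Im(z) = -116.4/63.44 = -1.8348

Re(z) = -0.8752, Im(z) = -1.8348


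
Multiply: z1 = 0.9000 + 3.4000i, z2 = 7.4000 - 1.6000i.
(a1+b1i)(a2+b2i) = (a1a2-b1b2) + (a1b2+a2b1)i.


Real = 0.9*7.4 - 3.4*(-1.6) = 6.66 - (-5.44) = 12.1
Imag = 0.9*(-1.6) + 7.4*3.4 = -1.44 + 25.16 = 23.72

12.1000 + 23.7200i


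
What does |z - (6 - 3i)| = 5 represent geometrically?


|z - z0| = r is a circle with center z0 and radius r.
Center = (6, -3), radius = 5

Circle with center (6, -3) and radius 5


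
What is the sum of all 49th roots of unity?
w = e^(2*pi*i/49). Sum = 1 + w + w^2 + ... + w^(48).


The sum of all 49th roots of unity is 0.
Geometric series: (1 - w^49)/(1 - w) = (1-1)/(1-w) = 0 since w^49 = 1, w ≠ 1.
Alternatively: coefficient of z^48 in z^49 - 1 is 0.

0


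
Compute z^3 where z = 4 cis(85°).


r^3 = 4^3 = 64
n*theta = 3*85° = 255° = 255° (mod 360)
a = 64*cos(255°) = -16.5644
b = 64*sin(255°) = -61.8193

64 cis(255°) = -16.5644 - 61.8193i


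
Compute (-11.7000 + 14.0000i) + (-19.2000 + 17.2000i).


Real: -11.7 - 19.2 = -30.9
Imag: 14 + 17.2 = 31.2

-30.9000 + 31.2000i


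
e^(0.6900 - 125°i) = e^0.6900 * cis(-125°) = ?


e^0.6900 = 1.9937
cos(-125°) = -0.57358
sin(-125°) = -0.8192
Real = 1.9937*(-0.57358) = -1.1435
Imag = 1.9937*(-0.8192) = -1.6332

-1.1435 - 1.6332i


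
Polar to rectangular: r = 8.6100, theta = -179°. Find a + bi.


a = 8.6100*cos(-179°) = 8.6100*(-0.99985) = -8.6087
b = 8.6100*sin(-179°) = 8.6100*(-0.017452) = -0.1503

-8.6087 - 0.1503i


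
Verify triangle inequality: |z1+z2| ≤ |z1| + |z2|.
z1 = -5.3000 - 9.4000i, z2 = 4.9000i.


|z1| = sqrt((-5.3)^2 + (-9.4)^2) = sqrt(116.45) = 10.7912
|z2| = sqrt(0^2 + 4.9^2) = sqrt(24.01) = 4.9000
z1+z2 = -5.3000 - 4.5000i
|z1+z2| = sqrt(48.34) = 6.9527
|z1|+|z2| = 10.7912 + 4.9000 = 15.6912

|z1+z2| = 6.9527 ≤ |z1|+|z2| = 15.6912 (verified)


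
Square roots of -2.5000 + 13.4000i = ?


|z| = sqrt(6.25+179.56) = 13.6312
sqrt((|z|+a)/2) = sqrt((13.6312+(-2.5))/2) = sqrt(5.5656) = 2.3592
sqrt((|z|-a)/2) = sqrt((13.6312-(-2.5))/2) = sqrt(8.0656) = 2.8400

±(2.3592 + 2.8400i) i.e. 2.3592 + 2.8400i and -2.3592 - 2.8400i


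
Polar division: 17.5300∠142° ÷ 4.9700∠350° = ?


r = 17.5300 / 4.9700 = 3.5272
theta = 142° - 350° = -208° = 152° (mod 360)

3.5272 cis(152°)


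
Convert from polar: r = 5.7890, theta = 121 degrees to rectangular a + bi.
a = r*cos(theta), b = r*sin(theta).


a = 5.7890*cos(121°) = 5.7890*(-0.51504) = -2.9816
b = 5.7890*sin(121°) = 5.7890*0.857167 = 4.9621

-2.9816 + 4.9621i


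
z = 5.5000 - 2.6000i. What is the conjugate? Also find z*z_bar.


z_bar = 5.5000 + 2.6000i
z*z_bar = 5.5^2 + (-2.6)^2 = 30.25 + 6.76 = 37.01

z_bar = 5.5000 + 2.6000i, z*z_bar = 37.01


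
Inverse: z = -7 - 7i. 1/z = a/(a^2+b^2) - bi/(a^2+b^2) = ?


|z|^2 = 49+49 = 98
1/z = (-7 + 7i)/98

1/z = -0.0714 + 0.0714i


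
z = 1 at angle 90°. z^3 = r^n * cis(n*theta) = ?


r^3 = 1^3 = 1
n*theta = 3*90° = 270° = 270° (mod 360)
a = 1*cos(270°) = 0
b = 1*sin(270°) = -1.0000

1 cis(270°) = 0 - 1.0000i


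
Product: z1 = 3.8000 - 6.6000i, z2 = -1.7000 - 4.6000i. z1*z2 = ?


Real = 3.8*(-1.7) - (-6.6)*(-4.6) = -6.46 - 30.36 = -36.82
Imag = 3.8*(-4.6) - (1.7)*(-6.6) = -17.48 + 11.22 = -6.26

-36.8200 - 6.2600i


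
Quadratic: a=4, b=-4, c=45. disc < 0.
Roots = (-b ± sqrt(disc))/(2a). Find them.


disc = (-4)^2 - 4*4*45 = 16 - 720 = -704
sqrt(|disc|) = sqrt(704) = 26.5330
Real part = 4/(2*4) = 0.5000
Imag part = 26.5330/(2*4) = 3.3166

0.5000 ± 3.3166i


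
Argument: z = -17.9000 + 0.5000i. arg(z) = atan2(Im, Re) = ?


Re = -17.9, Im = 0.5
arg = atan2(0.5, -17.9) = 178.4000 degrees

arg(z) = 178.4000 degrees


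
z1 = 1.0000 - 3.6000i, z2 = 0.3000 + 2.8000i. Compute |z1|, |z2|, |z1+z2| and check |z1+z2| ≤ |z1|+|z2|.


|z1| = sqrt(1^2 + (-3.6)^2) = sqrt(13.96) = 3.7363
|z2| = sqrt(0.3^2 + 2.8^2) = sqrt(7.93) = 2.8160
z1+z2 = 1.3000 - 0.8000i
|z1+z2| = sqrt(2.33) = 1.5264
|z1|+|z2| = 3.7363 + 2.8160 = 6.5523

|z1+z2| = 1.5264 ≤ |z1|+|z2| = 6.5523 (verified)


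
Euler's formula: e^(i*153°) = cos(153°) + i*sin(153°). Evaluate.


cos(153°) = -0.8910
sin(153°) = 0.4540

e^(i*153°) = -0.8910 + 0.4540i


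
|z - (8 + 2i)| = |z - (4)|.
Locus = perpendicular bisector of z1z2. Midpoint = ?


Equal distances means the locus is the perpendicular bisector of z1 and z2.
Midpoint = ((8+4)/2, (2+0)/2) = (6.0000, 1.0000)

Perpendicular bisector through (6.0000, 1.0000)


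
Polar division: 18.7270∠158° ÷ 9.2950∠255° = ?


r = 18.7270 / 9.2950 = 2.0147
theta = 158° - 255° = -97° = 263° (mod 360)

2.0147 cis(263°)


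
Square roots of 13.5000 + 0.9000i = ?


|z| = sqrt(182.25+0.81) = 13.5300
sqrt((|z|+a)/2) = sqrt((13.5300+13.5)/2) = sqrt(13.5150) = 3.6763
sqrt((|z|-a)/2) = sqrt((13.5300-13.5)/2) = sqrt(0.0150) = 0.1224

±(3.6763 + 0.1224i) i.e. 3.6763 + 0.1224i and -3.6763 - 0.1224i


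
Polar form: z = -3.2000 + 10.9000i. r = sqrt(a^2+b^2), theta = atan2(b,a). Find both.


r = sqrt(10.24+118.81) = sqrt(129.05) = 11.3600
theta = atan2(10.9, -3.2) = 106.3611 degrees

r = 11.3600, theta = 106.3611 degrees


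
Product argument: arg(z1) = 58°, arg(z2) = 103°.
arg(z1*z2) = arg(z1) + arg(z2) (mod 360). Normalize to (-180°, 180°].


arg(z1*z2) = 58° + 103° = 161°
Normalized to (-180°, 180°]: 161°

161°


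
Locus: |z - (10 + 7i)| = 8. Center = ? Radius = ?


|z - z0| = r is a circle with center z0 and radius r.
Center = (10, 7), radius = 8

Circle with center (10, 7) and radius 8


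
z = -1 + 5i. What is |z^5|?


|z| = sqrt(1+25) = sqrt(26) = 5.0990
|z^5| = |z|^5 = (sqrt(26))^5 = 26^2 * sqrt(26) = 676*sqrt(26)

|z^5| = 676*sqrt(26) ≈ 3446.9372


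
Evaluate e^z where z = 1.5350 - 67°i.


e^1.5350 = 4.64133
cos(-67°) = 0.39073
sin(-67°) = -0.920505
Real = 4.64133*0.39073 = 1.8135
Imag = 4.64133*(-0.920505) = -4.2724

1.8135 - 4.2724i


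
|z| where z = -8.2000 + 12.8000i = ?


|z| = sqrt((-8.2)^2 + 12.8^2) = sqrt(67.24 + 163.84) = sqrt(231.08) = 15.2013

|z| = 15.2013


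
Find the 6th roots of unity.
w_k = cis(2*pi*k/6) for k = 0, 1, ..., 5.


The 6th roots of unity are cis(360k/6°) for k=0..5
Angle step = 360/6 = 60°
Primitive root: cis(60°)
Primitive root = 0.5000 + 0.8660i

6 roots at angles: 0°, 60°, 120°, 180°, 240°, 300°


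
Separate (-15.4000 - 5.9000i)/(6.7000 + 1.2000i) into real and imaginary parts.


Multiply by conjugate: (-15.4000 - 5.9000i)(6.7000 - 1.2000i) / (6.7^2 + 1.2^2)
Numerator real = -15.4*6.7 - (5.9)*1.2 = -110.26
Numerator imag = -5.9*6.7 - (-15.4)*1.2 = -21.05
Denominator = 46.33
Re(z) = -110.26/46.33 = -2.3799
Im(z) = -21.05/46.33 = -0.4543

Re(z) = -2.3799, Im(z) = -0.4543


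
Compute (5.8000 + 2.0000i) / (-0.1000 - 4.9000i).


Conjugate of z2 = -0.1000 + 4.9000i
Numerator: (5.8000 + 2.0000i)(-0.1000 + 4.9000i) = -10.3800 + 28.2200i
Denominator: (-0.1)^2 + (-4.9)^2 = 24.02
Result = (-10.3800 + 28.2200i)/24.02

-0.4321 + 1.1749i


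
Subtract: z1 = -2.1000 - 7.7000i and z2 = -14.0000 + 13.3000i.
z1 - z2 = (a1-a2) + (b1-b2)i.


Real: -2.1 + 14 = 11.9
Imag: -7.7 - 13.3 = -21

11.9000 - 21.0000i


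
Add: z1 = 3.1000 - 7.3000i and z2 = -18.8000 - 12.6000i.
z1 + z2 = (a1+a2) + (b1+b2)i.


Real: 3.1 - 18.8 = -15.7
Imag: -7.3 - 12.6 = -19.9

-15.7000 - 19.9000i


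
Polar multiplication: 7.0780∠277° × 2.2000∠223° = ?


r = 7.0780 * 2.2000 = 15.5716
theta = 277° + 223° = 500° = 140° (mod 360)

15.5716 cis(140°)


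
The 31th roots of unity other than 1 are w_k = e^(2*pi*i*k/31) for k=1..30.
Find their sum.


With w = e^(2*pi*i/31), all 31 of the 31th roots of unity w^0 = 1, w, ..., w^(30) sum to 0: 1 + w + ... + w^(30) = (1 - w^31)/(1 - w) = 0 since w^31 = 1, w ≠ 1.
Removing the root 1: w + w^2 + ... + w^(30) = 0 - 1 = -1

Sum = -1


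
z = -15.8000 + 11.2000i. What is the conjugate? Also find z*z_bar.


z_bar = -15.8000 - 11.2000i
z*z_bar = (-15.8)^2 + 11.2^2 = 249.64 + 125.44 = 375.08

z_bar = -15.8000 - 11.2000i, z*z_bar = 375.08


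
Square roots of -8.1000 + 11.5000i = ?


|z| = sqrt(65.61+132.25) = 14.0663
sqrt((|z|+a)/2) = sqrt((14.0663+(-8.1))/2) = sqrt(2.9831) = 1.7272
sqrt((|z|-a)/2) = sqrt((14.0663-(-8.1))/2) = sqrt(11.0831) = 3.3291

±(1.7272 + 3.3291i) i.e. 1.7272 + 3.3291i and -1.7272 - 3.3291i


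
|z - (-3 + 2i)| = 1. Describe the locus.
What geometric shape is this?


|z - z0| = r is a circle with center z0 and radius r.
Center = (-3, 2), radius = 1

Circle with center (-3, 2) and radius 1


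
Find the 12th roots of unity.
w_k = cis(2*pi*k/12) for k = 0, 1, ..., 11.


The 12th roots of unity are cis(360k/12°) for k=0..11
Angle step = 360/12 = 30°
Primitive root: cis(30°)
Primitive root = 0.8660 + 0.5000i

12 roots at angles: 0°, 30°, 60°, 90°, 120°, 150°, 180°, 210°, 240°, 270°, 300°, 330°


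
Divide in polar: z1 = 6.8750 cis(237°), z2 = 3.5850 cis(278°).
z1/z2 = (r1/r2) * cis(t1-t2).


r = 6.8750 / 3.5850 = 1.9177
theta = 237° - 278° = -41° = 319° (mod 360)

1.9177 cis(319°)


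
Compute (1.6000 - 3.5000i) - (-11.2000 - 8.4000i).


Real: 1.6 + 11.2 = 12.8
Imag: -3.5 + 8.4 = 4.9

12.8000 + 4.9000i


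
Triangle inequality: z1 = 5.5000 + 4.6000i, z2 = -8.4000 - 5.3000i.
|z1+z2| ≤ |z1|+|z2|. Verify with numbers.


|z1| = sqrt(5.5^2 + 4.6^2) = sqrt(51.41) = 7.1701
|z2| = sqrt((-8.4)^2 + (-5.3)^2) = sqrt(98.65) = 9.9323
z1+z2 = -2.9000 - 0.7000i
|z1+z2| = sqrt(8.9) = 2.9833
|z1|+|z2| = 7.1701 + 9.9323 = 17.1024

|z1+z2| = 2.9833 ≤ |z1|+|z2| = 17.1024 (verified)


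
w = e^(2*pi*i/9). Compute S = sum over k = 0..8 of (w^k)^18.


The roots are w_k = w^k with w = e^(2*pi*i/9), and (w^k)^18 = (w^18)^k.
So S = 1 + u + u^2 + ... + u^(8) with u = w^18.
18 = 2*9 + 0, so 18 is a multiple of 9 and u = (w^9)^2 = 1.
Every one of the 9 terms equals 1: S = 9

S = 9


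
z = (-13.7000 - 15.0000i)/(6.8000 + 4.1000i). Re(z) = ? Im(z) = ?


Multiply by conjugate: (-13.7000 - 15.0000i)(6.8000 - 4.1000i) / (6.8^2 + 4.1^2)
Numerator real = -13.7*6.8 - (15)*4.1 = -154.66
Numerator imag = -15*6.8 - (-13.7)*4.1 = -45.83
Denominator = 63.05
Re(z) = -154.66/63.05 = -2.4530
Im(z) = -45.83/63.05 = -0.7269

Re(z) = -2.4530, Im(z) = -0.7269


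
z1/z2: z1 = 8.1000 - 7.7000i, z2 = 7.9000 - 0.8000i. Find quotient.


Conjugate of z2 = 7.9000 + 0.8000i
Numerator: (8.1000 - 7.7000i)(7.9000 + 0.8000i) = 70.1500 - 54.3500i
Denominator: 7.9^2 + (-0.8)^2 = 63.05
Result = (70.1500 - 54.3500i)/63.05

1.1126 - 0.8620i


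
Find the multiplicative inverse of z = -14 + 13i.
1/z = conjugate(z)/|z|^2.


|z|^2 = 196+169 = 365
1/z = (-14 - 13i)/365

1/z = -0.0384 - 0.0356i


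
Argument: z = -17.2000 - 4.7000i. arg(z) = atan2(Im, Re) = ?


Re = -17.2, Im = -4.7
arg = atan2(-4.7, -17.2) = -164.7167 degrees

arg(z) = -164.7167 degrees


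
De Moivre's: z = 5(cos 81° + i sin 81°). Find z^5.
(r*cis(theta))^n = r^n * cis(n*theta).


r^5 = 5^5 = 3125
n*theta = 5*81° = 405° = 45° (mod 360)
a = 3125*cos(45°) = 2209.7087
b = 3125*sin(45°) = 2209.7087

3125 cis(45°) = 2209.7087 + 2209.7087i


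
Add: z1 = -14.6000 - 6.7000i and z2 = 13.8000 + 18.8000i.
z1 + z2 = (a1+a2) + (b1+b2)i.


Real: -14.6 + 13.8 = -0.8
Imag: -6.7 + 18.8 = 12.1

-0.8000 + 12.1000i


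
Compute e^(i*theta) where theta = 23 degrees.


cos(23°) = 0.9205
sin(23°) = 0.3907

e^(i*23°) = 0.9205 + 0.3907i


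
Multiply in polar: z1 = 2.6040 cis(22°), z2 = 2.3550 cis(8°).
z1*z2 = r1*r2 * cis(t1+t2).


r = 2.6040 * 2.3550 = 6.1324
theta = 22° + 8° = 30° = 30° (mod 360)

6.1324 cis(30°)


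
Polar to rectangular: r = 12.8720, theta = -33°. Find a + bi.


a = 12.8720*cos(-33°) = 12.8720*0.83867 = 10.7954
b = 12.8720*sin(-33°) = 12.8720*(-0.54464) = -7.0106

10.7954 - 7.0106i


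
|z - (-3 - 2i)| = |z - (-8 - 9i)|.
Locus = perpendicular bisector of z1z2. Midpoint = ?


Equal distances means the locus is the perpendicular bisector of z1 and z2.
Midpoint = ((-3+(-8))/2, (-2+(-9))/2) = (-5.5000, -5.5000)

Perpendicular bisector through (-5.5000, -5.5000)


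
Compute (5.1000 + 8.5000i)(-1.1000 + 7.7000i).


Real = 5.1*(-1.1) - 8.5*7.7 = -5.61 - 65.45 = -71.06
Imag = 5.1*7.7 - (1.1)*8.5 = 39.27 - (9.35) = 29.92

-71.0600 + 29.9200i


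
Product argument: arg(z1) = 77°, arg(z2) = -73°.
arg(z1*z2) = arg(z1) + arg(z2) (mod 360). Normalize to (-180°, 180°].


arg(z1*z2) = 77° - 73° = 4°
Normalized to (-180°, 180°]: 4°

4°


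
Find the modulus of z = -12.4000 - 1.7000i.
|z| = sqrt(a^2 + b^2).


|z| = sqrt((-12.4)^2 + (-1.7)^2) = sqrt(153.76 + 2.89) = sqrt(156.65) = 12.5160

|z| = 12.5160


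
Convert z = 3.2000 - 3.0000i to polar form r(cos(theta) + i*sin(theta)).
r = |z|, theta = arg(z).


r = sqrt(10.24+9) = sqrt(19.24) = 4.3863
theta = atan2(-3, 3.2) = -43.1524 degrees

r = 4.3863, theta = -43.1524 degrees


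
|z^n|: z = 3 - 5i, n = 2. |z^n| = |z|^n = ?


|z| = sqrt(9+25) = sqrt(34) = 5.8310
|z^2| = |z|^2 = (sqrt(34))^2 = 34

|z^2| = 34


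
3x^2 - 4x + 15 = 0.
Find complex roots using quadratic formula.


disc = (-4)^2 - 4*3*15 = 16 - 180 = -164
sqrt(|disc|) = sqrt(164) = 12.8062
Real part = 4/(2*3) = 0.6667
Imag part = 12.8062/(2*3) = 2.1344

0.6667 ± 2.1344i


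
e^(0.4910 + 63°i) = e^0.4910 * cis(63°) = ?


e^0.4910 = 1.63395
cos(63°) = 0.454
sin(63°) = 0.89101
Real = 1.63395*0.454 = 0.7418
Imag = 1.63395*0.89101 = 1.4559

0.7418 + 1.4559i


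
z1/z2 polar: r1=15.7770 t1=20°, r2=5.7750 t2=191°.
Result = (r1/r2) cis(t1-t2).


r = 15.7770 / 5.7750 = 2.7319
theta = 20° - 191° = -171° = 189° (mod 360)

2.7319 cis(189°)


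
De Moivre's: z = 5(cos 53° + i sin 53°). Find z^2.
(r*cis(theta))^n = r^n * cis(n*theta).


r^2 = 5^2 = 25
n*theta = 2*53° = 106° = 106° (mod 360)
a = 25*cos(106°) = -6.8909
b = 25*sin(106°) = 24.0315

25 cis(106°) = -6.8909 + 24.0315i


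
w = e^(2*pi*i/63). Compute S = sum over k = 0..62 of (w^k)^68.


The roots are w_k = w^k with w = e^(2*pi*i/63), and (w^k)^68 = (w^68)^k.
So S = 1 + u + u^2 + ... + u^(62) with u = w^68.
68 = 1*63 + 5, so 68 is not a multiple of 63: u = (w^63)^1 * w^5 = w^5 ≠ 1 (w is a primitive 63th root), while u^63 = (w^63)^68 = 1.
Geometric series: S = (1 - u^63)/(1 - u) = (1 - 1)/(1 - u) = 0

S = 0


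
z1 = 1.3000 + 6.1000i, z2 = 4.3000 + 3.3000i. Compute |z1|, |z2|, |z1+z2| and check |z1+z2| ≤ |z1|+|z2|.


|z1| = sqrt(1.3^2 + 6.1^2) = sqrt(38.9) = 6.2370
|z2| = sqrt(4.3^2 + 3.3^2) = sqrt(29.38) = 5.4203
z1+z2 = 5.6000 + 9.4000i
|z1+z2| = sqrt(119.72) = 10.9417
|z1|+|z2| = 6.2370 + 5.4203 = 11.6573

|z1+z2| = 10.9417 ≤ |z1|+|z2| = 11.6573 (verified)


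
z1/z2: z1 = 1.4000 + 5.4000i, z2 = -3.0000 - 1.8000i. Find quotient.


Conjugate of z2 = -3.0000 + 1.8000i
Numerator: (1.4000 + 5.4000i)(-3.0000 + 1.8000i) = -13.9200 - 13.6800i
Denominator: (-3)^2 + (-1.8)^2 = 12.24
Result = (-13.9200 - 13.6800i)/12.24

-1.1373 - 1.1176i


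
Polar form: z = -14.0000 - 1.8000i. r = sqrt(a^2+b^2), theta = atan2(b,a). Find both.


r = sqrt(196+3.24) = sqrt(199.24) = 14.1152
theta = atan2(-1.8, -14) = -172.6736 degrees

r = 14.1152, theta = -172.6736 degrees


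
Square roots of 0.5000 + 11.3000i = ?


|z| = sqrt(0.25+127.69) = 11.3111
sqrt((|z|+a)/2) = sqrt((11.3111+0.5)/2) = sqrt(5.9055) = 2.4301
sqrt((|z|-a)/2) = sqrt((11.3111-0.5)/2) = sqrt(5.4055) = 2.3250

±(2.4301 + 2.3250i) i.e. 2.4301 + 2.3250i and -2.4301 - 2.3250i


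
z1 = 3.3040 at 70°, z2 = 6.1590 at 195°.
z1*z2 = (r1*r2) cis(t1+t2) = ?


r = 3.3040 * 6.1590 = 20.3493
theta = 70° + 195° = 265° = 265° (mod 360)

20.3493 cis(265°)


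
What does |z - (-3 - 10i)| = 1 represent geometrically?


|z - z0| = r is a circle with center z0 and radius r.
Center = (-3, -10), radius = 1

Circle with center (-3, -10) and radius 1


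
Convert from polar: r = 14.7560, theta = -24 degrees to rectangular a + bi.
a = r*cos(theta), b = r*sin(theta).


a = 14.7560*cos(-24°) = 14.7560*0.91355 = 13.4803
b = 14.7560*sin(-24°) = 14.7560*(-0.406737) = -6.0018

13.4803 - 6.0018i


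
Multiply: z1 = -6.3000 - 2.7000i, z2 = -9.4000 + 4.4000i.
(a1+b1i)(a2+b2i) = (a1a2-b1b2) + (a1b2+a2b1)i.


Real = -6.3*(-9.4) - (-2.7)*4.4 = 59.22 - (-11.88) = 71.1
Imag = -6.3*4.4 - (9.4)*(-2.7) = -27.72 + 25.38 = -2.34

71.1000 - 2.3400i


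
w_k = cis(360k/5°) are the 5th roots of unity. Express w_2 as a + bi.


Angle = 360*2/5 = 144°
a = cos(144°) = -0.8090
b = sin(144°) = 0.5878

-0.8090 + 0.5878i


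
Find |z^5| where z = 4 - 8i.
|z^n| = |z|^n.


|z| = sqrt(16+64) = sqrt(80) = 8.9443
|z^5| = |z|^5 = (sqrt(80))^5 = 80^2 * sqrt(80) = 6400*sqrt(80)

|z^5| = 6400*sqrt(80) ≈ 57243.3402
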